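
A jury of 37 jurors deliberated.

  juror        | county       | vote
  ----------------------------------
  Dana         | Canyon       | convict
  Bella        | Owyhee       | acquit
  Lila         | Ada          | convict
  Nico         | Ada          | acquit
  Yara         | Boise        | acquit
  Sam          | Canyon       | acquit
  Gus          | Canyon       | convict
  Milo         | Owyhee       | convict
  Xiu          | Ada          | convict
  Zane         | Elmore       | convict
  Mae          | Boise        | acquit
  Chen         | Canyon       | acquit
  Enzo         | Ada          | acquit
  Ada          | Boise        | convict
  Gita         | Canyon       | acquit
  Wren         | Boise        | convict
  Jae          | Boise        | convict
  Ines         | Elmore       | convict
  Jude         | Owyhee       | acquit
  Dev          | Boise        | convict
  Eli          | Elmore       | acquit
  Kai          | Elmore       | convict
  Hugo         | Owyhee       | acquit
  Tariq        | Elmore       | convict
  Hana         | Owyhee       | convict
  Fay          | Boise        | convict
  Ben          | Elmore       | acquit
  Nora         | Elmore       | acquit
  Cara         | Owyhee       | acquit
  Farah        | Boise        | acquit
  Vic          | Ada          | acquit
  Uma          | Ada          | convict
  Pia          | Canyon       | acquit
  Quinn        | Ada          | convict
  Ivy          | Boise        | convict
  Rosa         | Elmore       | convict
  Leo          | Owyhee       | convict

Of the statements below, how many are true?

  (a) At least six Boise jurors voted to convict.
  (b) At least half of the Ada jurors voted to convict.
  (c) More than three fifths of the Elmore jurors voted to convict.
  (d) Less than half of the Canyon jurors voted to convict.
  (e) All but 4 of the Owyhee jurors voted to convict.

(a) Boise: |A| = 9, |A ∩ B| = 6; needs |A ∩ B| ≥ 6 — true.
(b) Ada: |A| = 7, |A ∩ B| = 4; needs |A ∩ B| ≥ |A ∖ B| — true.
(c) Elmore: |A| = 8, |A ∩ B| = 5; needs |A ∩ B| / |A| > 3/5 — true.
(d) Canyon: |A| = 6, |A ∩ B| = 2; needs |A ∩ B| < |A ∖ B| — true.
(e) Owyhee: |A| = 7, |A ∩ B| = 3; needs |A ∖ B| = 4 — true.

5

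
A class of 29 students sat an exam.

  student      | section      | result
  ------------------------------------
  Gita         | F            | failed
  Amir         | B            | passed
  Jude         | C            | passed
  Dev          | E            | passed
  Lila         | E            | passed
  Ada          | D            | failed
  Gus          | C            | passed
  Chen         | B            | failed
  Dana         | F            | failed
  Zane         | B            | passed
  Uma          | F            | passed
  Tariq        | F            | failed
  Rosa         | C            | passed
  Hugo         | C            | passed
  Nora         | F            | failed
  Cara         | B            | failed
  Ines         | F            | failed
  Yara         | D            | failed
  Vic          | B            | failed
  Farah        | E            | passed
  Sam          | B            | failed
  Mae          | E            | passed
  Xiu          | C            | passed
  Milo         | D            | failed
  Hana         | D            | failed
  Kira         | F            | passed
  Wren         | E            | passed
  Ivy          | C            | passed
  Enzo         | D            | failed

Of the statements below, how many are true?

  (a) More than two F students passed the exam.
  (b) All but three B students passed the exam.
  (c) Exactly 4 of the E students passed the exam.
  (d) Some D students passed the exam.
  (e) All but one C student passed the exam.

(a) F: |A| = 7, |A ∩ B| = 2; needs |A ∩ B| > 2 — false.
(b) B: |A| = 6, |A ∩ B| = 2; needs |A ∖ B| = 3 — false.
(c) E: |A| = 5, |A ∩ B| = 5; needs |A ∩ B| = 4 — false.
(d) D: |A| = 5, |A ∩ B| = 0; needs A ∩ B ≠ ∅ (|A ∩ B| ≥ 1) — false.
(e) C: |A| = 6, |A ∩ B| = 6; needs |A ∖ B| = 1 — false.

0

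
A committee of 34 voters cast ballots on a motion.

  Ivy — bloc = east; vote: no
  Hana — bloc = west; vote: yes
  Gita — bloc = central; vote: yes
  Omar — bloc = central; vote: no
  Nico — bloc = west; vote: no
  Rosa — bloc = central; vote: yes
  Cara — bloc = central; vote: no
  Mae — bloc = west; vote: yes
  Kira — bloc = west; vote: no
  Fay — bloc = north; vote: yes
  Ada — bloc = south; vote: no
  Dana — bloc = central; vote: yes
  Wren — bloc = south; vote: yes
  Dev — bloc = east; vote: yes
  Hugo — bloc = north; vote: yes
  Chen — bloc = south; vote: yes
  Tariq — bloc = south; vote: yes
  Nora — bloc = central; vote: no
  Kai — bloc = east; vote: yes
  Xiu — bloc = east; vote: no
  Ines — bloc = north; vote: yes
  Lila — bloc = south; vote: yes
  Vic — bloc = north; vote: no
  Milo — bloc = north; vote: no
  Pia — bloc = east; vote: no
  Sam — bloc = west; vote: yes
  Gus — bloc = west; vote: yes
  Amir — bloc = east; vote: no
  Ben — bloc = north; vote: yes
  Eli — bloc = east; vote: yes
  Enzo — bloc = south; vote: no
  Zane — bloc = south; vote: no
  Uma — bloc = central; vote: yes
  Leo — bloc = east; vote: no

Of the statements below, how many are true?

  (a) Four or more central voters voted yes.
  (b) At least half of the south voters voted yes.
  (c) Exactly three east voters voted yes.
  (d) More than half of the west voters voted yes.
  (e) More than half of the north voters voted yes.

(a) central: |A| = 7, |A ∩ B| = 4; needs |A ∩ B| ≥ 4 — true.
(b) south: |A| = 7, |A ∩ B| = 4; needs |A ∩ B| ≥ |A ∖ B| — true.
(c) east: |A| = 8, |A ∩ B| = 3; needs |A ∩ B| = 3 — true.
(d) west: |A| = 6, |A ∩ B| = 4; needs |A ∩ B| > |A ∖ B| — true.
(e) north: |A| = 6, |A ∩ B| = 4; needs |A ∩ B| > |A ∖ B| — true.

5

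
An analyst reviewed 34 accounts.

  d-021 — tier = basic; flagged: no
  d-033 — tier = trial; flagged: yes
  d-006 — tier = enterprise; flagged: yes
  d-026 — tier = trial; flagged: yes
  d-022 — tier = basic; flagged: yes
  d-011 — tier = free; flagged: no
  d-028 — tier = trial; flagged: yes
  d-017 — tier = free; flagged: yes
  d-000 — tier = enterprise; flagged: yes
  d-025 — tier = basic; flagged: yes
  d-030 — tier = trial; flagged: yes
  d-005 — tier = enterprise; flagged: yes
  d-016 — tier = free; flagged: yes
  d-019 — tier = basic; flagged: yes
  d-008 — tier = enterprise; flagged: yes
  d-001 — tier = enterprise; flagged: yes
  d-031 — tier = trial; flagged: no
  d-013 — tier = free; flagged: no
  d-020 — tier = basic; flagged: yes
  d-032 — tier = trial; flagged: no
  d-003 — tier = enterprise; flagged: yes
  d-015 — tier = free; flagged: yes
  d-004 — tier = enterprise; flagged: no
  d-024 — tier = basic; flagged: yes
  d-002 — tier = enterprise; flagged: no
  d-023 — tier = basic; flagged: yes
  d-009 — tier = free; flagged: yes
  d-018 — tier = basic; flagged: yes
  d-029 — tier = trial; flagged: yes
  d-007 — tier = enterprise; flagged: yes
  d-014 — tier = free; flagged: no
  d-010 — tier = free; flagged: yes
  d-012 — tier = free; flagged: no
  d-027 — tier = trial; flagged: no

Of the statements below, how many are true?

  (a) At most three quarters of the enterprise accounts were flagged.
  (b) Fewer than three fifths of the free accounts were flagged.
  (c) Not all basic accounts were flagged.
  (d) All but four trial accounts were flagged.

(a) enterprise: |A| = 9, |A ∩ B| = 7; needs |A ∩ B| / |A| ≤ 3/4 — false.
(b) free: |A| = 9, |A ∩ B| = 5; needs |A ∩ B| / |A| < 3/5 — true.
(c) basic: |A| = 8, |A ∩ B| = 7; needs A ⊄ B (|A ∖ B| ≥ 1) — true.
(d) trial: |A| = 8, |A ∩ B| = 5; needs |A ∖ B| = 4 — false.

2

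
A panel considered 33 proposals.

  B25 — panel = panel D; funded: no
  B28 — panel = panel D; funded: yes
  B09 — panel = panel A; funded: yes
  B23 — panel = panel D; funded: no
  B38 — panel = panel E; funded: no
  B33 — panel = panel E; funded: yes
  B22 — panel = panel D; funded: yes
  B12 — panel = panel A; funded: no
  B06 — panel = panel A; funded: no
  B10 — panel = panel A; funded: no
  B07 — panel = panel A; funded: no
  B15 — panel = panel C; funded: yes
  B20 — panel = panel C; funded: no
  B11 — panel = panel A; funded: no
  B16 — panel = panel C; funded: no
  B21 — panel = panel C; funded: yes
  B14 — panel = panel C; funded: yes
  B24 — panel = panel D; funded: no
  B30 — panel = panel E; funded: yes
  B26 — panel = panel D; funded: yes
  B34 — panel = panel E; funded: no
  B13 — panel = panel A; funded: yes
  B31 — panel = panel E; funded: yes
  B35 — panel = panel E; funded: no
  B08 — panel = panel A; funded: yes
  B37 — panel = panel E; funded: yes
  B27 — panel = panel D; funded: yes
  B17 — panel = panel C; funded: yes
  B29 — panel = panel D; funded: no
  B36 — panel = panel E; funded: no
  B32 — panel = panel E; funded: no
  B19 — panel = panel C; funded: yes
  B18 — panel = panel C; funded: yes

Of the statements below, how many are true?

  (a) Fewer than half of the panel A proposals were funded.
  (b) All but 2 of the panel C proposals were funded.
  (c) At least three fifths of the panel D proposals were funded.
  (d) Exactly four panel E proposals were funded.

(a) panel A: |A| = 8, |A ∩ B| = 3; needs |A ∩ B| < |A ∖ B| — true.
(b) panel C: |A| = 8, |A ∩ B| = 6; needs |A ∖ B| = 2 — true.
(c) panel D: |A| = 8, |A ∩ B| = 4; needs |A ∩ B| / |A| ≥ 3/5 — false.
(d) panel E: |A| = 9, |A ∩ B| = 4; needs |A ∩ B| = 4 — true.

3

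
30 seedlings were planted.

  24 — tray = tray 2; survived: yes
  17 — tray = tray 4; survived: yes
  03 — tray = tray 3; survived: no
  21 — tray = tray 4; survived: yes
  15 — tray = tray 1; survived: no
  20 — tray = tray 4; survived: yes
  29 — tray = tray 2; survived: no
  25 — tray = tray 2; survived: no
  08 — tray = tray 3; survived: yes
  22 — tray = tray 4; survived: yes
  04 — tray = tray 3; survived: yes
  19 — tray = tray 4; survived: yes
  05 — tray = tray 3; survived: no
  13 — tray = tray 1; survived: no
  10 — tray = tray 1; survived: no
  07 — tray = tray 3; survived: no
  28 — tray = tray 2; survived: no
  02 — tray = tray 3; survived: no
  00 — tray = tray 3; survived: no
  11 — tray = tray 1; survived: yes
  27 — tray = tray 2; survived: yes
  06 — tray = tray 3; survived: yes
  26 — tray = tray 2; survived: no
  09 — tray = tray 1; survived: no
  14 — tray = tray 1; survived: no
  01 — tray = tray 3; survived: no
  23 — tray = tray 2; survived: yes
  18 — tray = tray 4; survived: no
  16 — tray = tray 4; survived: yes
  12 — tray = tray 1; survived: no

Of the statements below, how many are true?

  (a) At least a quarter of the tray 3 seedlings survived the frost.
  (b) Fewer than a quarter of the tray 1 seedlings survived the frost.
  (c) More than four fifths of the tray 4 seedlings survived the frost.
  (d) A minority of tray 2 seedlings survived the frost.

4

(a) tray 3: |A| = 9, |A ∩ B| = 3; needs |A ∩ B| / |A| ≥ 1/4 — true.
(b) tray 1: |A| = 7, |A ∩ B| = 1; needs |A ∩ B| / |A| < 1/4 — true.
(c) tray 4: |A| = 7, |A ∩ B| = 6; needs |A ∩ B| / |A| > 4/5 — true.
(d) tray 2: |A| = 7, |A ∩ B| = 3; needs |A ∩ B| < |A ∖ B| — true.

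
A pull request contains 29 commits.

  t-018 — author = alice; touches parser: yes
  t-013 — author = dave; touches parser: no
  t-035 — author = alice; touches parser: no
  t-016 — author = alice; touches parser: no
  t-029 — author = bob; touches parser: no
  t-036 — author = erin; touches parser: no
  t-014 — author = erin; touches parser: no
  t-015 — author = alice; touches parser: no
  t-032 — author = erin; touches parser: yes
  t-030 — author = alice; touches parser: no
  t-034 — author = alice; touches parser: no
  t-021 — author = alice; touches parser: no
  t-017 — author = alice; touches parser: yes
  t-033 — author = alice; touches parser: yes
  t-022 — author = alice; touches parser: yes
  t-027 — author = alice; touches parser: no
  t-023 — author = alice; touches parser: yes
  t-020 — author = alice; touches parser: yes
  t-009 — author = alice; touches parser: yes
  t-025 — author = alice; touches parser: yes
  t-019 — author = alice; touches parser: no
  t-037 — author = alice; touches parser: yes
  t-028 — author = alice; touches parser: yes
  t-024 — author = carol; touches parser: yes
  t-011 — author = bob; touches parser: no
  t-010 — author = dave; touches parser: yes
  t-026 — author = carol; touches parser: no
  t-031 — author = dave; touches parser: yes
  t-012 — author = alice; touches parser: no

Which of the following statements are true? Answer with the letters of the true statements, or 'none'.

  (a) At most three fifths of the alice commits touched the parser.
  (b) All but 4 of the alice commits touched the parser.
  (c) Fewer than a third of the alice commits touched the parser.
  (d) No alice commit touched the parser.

|A| = 19, |A ∩ B| = 10, |A ∖ B| = 9.
(a) |A ∩ B| / |A| ≤ 3/5: holds.
(b) |A ∖ B| = 4: fails.
(c) |A ∩ B| / |A| < 1/3: fails.
(d) A ∩ B = ∅ (|A ∩ B| = 0): fails.

(a)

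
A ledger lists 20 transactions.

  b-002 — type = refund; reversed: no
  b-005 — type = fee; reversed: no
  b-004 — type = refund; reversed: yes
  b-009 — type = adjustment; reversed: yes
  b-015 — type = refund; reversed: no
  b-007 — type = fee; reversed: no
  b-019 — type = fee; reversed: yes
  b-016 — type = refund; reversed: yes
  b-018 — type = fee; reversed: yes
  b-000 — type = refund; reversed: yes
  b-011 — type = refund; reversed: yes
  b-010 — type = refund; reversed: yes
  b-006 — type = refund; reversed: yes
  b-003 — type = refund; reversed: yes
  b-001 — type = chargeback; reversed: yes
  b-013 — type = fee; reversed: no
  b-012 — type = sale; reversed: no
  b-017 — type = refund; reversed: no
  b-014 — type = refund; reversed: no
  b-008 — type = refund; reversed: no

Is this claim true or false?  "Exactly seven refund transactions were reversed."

'Exactly seven refund transactions were reversed' holds iff |A ∩ B| = 7.
A (the restrictor) = {b-002, b-004, b-015, b-016, b-000, b-011, b-010, b-006, b-003, b-017, b-014, b-008}, |A| = 12.
A ∩ B = {b-004, b-016, b-000, b-011, b-010, b-006, b-003}, so |A ∩ B| = 7.
|A ∩ B| = 7, so the statement is true.

True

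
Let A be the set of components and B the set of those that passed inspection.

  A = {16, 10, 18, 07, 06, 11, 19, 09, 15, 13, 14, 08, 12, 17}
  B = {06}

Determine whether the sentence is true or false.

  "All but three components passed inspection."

Truth condition: |A ∖ B| = 3.
A (the restrictor) = {16, 10, 18, 07, 06, 11, 19, 09, 15, 13, 14, 08, 12, 17}, |A| = 14.
A ∖ B = {16, 10, 18, 07, 11, 19, 09, 15, 13, 14, 08, 12, 17}, so |A ∖ B| = 13.
|A ∖ B| = 13, so the statement is false.

False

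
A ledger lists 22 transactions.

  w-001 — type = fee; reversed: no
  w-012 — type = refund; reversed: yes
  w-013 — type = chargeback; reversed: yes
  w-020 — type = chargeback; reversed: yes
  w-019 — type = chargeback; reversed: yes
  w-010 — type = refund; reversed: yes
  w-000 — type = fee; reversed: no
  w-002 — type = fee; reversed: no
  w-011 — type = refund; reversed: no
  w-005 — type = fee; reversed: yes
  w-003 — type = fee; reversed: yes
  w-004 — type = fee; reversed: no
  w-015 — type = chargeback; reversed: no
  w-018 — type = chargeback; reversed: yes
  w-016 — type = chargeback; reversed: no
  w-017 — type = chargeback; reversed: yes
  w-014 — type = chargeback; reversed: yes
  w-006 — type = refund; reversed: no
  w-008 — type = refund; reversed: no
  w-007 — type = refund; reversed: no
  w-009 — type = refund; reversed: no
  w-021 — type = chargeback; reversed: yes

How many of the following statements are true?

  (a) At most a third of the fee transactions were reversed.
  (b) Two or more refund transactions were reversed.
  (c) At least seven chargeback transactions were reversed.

(a) fee: |A| = 6, |A ∩ B| = 2; needs |A ∩ B| / |A| ≤ 1/3 — true.
(b) refund: |A| = 7, |A ∩ B| = 2; needs |A ∩ B| ≥ 2 — true.
(c) chargeback: |A| = 9, |A ∩ B| = 7; needs |A ∩ B| ≥ 7 — true.

3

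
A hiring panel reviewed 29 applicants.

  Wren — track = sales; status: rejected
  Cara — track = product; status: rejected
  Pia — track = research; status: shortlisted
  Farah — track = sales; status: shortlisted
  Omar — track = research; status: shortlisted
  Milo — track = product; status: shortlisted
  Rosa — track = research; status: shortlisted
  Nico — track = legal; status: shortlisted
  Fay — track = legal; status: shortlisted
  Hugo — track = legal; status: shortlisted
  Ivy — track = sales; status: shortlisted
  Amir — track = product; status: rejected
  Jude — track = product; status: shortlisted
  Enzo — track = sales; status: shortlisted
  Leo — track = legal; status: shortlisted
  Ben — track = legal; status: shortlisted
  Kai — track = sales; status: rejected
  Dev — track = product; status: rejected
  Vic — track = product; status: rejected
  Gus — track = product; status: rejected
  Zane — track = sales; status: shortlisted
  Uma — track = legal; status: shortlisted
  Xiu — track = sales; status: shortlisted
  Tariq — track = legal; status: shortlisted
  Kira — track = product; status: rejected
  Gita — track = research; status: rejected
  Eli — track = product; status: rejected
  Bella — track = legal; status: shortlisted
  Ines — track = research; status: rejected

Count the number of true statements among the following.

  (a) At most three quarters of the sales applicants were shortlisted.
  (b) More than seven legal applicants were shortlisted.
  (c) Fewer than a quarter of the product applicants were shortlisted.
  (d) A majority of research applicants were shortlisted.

(a) sales: |A| = 7, |A ∩ B| = 5; needs |A ∩ B| / |A| ≤ 3/4 — true.
(b) legal: |A| = 8, |A ∩ B| = 8; needs |A ∩ B| > 7 — true.
(c) product: |A| = 9, |A ∩ B| = 2; needs |A ∩ B| / |A| < 1/4 — true.
(d) research: |A| = 5, |A ∩ B| = 3; needs |A ∩ B| > |A ∖ B| — true.

4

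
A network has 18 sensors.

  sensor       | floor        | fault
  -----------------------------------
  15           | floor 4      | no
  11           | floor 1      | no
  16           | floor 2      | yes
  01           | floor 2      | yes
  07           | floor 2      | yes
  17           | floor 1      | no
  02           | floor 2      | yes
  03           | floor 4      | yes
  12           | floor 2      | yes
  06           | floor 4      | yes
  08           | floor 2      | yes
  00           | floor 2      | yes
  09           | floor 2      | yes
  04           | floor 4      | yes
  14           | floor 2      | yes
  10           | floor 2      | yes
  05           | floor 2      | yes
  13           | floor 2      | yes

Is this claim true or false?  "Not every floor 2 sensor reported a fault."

False

'Not every floor 2 sensor reported a fault' holds iff A ⊄ B (|A ∖ B| ≥ 1).
A (the restrictor) = {16, 01, 07, 02, 12, 08, 00, 09, 14, 10, 05, 13}, |A| = 12.
A ∖ B = {}, so |A ∖ B| = 0.
So the statement is false.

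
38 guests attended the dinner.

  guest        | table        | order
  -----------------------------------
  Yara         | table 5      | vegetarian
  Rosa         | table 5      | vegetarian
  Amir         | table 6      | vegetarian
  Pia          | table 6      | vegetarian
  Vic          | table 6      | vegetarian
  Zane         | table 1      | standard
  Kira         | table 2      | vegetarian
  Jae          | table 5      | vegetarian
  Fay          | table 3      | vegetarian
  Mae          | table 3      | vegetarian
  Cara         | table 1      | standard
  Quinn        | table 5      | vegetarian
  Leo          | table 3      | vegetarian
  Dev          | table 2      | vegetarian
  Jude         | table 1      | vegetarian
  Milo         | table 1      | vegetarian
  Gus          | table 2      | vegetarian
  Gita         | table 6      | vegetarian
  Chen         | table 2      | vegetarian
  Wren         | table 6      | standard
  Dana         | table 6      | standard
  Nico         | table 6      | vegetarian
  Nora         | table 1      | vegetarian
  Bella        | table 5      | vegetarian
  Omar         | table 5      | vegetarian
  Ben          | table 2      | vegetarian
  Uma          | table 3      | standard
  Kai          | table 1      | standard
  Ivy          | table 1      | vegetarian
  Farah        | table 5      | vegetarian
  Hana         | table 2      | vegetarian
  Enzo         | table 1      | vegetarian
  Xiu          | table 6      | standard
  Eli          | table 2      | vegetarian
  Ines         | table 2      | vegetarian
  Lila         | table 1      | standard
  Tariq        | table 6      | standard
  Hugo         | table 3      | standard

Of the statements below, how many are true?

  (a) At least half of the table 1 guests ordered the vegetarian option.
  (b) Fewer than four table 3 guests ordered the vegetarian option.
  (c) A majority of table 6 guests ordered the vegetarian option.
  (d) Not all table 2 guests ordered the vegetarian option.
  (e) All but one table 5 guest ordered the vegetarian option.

(a) table 1: |A| = 9, |A ∩ B| = 5; needs |A ∩ B| ≥ |A ∖ B| — true.
(b) table 3: |A| = 5, |A ∩ B| = 3; needs |A ∩ B| < 4 — true.
(c) table 6: |A| = 9, |A ∩ B| = 5; needs |A ∩ B| > |A ∖ B| — true.
(d) table 2: |A| = 8, |A ∩ B| = 8; needs A ⊄ B (|A ∖ B| ≥ 1) — false.
(e) table 5: |A| = 7, |A ∩ B| = 7; needs |A ∖ B| = 1 — false.

3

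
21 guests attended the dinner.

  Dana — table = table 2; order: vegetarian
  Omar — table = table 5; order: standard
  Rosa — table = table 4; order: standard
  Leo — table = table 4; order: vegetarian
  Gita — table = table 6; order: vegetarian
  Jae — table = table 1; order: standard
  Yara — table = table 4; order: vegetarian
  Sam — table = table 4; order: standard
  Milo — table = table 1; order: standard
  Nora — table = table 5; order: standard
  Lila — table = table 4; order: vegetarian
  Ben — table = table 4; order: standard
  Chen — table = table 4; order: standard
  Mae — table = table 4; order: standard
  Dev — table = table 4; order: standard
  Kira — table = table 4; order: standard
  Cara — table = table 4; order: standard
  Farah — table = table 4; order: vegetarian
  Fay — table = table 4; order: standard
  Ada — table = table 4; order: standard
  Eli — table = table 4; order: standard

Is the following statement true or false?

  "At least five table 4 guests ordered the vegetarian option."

False

'At least five table 4 guests ordered the vegetarian option' holds iff |A ∩ B| ≥ 5.
|A| = 15, |A ∩ B| = 4, |A ∖ B| = 11.
|A ∩ B| = 4, so the statement is false.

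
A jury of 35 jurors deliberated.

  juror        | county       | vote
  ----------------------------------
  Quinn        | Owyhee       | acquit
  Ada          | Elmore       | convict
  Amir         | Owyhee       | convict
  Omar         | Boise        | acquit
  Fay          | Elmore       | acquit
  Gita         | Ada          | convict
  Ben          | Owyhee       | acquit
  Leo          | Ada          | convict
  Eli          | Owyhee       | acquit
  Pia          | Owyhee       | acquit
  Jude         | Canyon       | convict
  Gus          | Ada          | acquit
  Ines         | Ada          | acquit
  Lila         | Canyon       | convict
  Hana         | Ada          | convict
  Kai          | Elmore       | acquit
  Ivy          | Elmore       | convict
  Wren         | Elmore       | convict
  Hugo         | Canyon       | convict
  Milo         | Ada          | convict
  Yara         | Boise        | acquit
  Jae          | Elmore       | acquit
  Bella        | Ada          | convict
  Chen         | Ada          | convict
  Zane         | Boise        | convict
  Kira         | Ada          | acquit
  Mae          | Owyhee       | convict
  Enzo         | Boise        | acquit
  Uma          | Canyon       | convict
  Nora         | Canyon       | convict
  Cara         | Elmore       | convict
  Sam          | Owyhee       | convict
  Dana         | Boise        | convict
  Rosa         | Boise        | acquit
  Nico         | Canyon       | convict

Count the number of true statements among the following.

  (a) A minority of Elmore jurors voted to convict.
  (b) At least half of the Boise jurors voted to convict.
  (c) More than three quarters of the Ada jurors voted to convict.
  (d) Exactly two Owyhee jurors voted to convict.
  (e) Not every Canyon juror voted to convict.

0

(a) Elmore: |A| = 7, |A ∩ B| = 4; needs |A ∩ B| < |A ∖ B| — false.
(b) Boise: |A| = 6, |A ∩ B| = 2; needs |A ∩ B| ≥ |A ∖ B| — false.
(c) Ada: |A| = 9, |A ∩ B| = 6; needs |A ∩ B| / |A| > 3/4 — false.
(d) Owyhee: |A| = 7, |A ∩ B| = 3; needs |A ∩ B| = 2 — false.
(e) Canyon: |A| = 6, |A ∩ B| = 6; needs A ⊄ B (|A ∖ B| ≥ 1) — false.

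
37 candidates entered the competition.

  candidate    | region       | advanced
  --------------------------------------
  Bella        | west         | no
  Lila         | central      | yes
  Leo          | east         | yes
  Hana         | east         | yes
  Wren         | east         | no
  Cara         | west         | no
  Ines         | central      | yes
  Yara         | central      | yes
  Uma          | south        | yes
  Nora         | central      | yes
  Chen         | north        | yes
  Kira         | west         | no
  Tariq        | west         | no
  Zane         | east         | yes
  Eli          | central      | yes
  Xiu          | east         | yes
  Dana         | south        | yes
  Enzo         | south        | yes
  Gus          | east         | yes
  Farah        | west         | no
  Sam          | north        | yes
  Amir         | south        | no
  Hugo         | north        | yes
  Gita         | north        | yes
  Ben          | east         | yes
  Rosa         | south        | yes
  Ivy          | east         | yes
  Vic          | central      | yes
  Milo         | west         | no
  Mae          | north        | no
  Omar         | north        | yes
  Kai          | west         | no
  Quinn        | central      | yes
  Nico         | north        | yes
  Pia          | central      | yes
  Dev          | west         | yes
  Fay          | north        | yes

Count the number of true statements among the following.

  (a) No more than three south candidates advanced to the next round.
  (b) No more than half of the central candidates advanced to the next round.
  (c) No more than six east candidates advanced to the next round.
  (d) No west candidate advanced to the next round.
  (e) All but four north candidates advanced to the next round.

0

(a) south: |A| = 5, |A ∩ B| = 4; needs |A ∩ B| ≤ 3 — false.
(b) central: |A| = 8, |A ∩ B| = 8; needs |A ∩ B| ≤ |A ∖ B| — false.
(c) east: |A| = 8, |A ∩ B| = 7; needs |A ∩ B| ≤ 6 — false.
(d) west: |A| = 8, |A ∩ B| = 1; needs A ∩ B = ∅ (|A ∩ B| = 0) — false.
(e) north: |A| = 8, |A ∩ B| = 7; needs |A ∖ B| = 4 — false.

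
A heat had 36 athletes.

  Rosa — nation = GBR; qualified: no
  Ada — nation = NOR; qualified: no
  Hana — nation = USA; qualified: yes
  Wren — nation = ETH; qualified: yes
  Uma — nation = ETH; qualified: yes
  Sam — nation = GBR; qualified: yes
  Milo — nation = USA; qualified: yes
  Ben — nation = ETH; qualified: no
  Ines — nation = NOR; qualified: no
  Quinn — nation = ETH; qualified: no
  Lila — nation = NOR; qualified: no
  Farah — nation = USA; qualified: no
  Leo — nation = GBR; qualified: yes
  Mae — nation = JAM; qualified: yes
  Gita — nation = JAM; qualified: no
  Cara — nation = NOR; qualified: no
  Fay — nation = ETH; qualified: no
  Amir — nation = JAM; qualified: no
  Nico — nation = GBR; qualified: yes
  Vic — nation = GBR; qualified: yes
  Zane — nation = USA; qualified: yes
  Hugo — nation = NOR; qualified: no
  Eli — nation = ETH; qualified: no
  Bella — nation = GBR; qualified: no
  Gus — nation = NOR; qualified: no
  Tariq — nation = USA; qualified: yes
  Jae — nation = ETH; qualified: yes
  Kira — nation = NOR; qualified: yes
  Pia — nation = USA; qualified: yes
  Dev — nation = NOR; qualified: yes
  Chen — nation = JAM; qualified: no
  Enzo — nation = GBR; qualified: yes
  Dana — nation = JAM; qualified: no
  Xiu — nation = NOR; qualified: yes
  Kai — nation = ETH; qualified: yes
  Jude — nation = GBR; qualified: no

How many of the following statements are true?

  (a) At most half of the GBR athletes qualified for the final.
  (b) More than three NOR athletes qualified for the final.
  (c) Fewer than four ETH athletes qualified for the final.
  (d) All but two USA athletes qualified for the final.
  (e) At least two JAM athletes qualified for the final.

0

(a) GBR: |A| = 8, |A ∩ B| = 5; needs |A ∩ B| ≤ |A ∖ B| — false.
(b) NOR: |A| = 9, |A ∩ B| = 3; needs |A ∩ B| > 3 — false.
(c) ETH: |A| = 8, |A ∩ B| = 4; needs |A ∩ B| < 4 — false.
(d) USA: |A| = 6, |A ∩ B| = 5; needs |A ∖ B| = 2 — false.
(e) JAM: |A| = 5, |A ∩ B| = 1; needs |A ∩ B| ≥ 2 — false.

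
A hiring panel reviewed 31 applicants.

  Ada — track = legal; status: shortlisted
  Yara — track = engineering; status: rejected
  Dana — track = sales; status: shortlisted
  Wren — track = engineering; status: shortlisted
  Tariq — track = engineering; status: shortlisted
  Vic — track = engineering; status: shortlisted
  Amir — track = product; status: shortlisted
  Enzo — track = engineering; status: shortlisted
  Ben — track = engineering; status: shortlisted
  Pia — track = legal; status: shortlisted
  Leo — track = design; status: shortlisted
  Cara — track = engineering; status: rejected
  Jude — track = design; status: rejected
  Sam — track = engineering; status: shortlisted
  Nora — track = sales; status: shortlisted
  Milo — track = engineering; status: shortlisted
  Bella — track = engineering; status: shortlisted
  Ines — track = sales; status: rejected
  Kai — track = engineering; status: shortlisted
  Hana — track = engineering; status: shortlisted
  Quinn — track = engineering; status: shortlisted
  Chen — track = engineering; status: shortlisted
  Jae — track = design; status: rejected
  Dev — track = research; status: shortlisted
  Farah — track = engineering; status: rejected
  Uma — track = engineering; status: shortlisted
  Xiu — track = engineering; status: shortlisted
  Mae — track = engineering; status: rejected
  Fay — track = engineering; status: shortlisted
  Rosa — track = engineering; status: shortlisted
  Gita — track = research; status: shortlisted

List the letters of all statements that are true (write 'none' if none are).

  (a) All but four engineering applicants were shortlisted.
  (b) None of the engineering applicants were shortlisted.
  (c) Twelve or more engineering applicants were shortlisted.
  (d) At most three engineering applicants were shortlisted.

(a), (c)

|A| = 20, |A ∩ B| = 16, |A ∖ B| = 4.
(a) |A ∖ B| = 4: holds.
(b) A ∩ B = ∅ (|A ∩ B| = 0): fails.
(c) |A ∩ B| ≥ 12: holds.
(d) |A ∩ B| ≤ 3: fails.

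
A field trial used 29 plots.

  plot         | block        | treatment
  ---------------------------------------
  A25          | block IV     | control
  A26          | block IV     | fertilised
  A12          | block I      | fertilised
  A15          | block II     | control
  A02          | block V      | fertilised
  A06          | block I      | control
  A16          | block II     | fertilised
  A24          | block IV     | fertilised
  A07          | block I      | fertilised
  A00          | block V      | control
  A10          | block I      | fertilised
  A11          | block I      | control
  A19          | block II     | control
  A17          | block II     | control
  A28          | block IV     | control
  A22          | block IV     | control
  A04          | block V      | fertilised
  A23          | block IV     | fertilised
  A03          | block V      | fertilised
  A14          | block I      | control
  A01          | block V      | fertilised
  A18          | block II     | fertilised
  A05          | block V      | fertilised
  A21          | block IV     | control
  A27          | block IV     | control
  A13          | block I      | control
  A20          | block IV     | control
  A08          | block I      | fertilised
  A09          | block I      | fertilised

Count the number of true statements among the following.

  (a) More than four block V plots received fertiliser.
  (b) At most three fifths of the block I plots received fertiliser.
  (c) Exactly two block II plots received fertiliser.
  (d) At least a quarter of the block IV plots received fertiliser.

4

(a) block V: |A| = 6, |A ∩ B| = 5; needs |A ∩ B| > 4 — true.
(b) block I: |A| = 9, |A ∩ B| = 5; needs |A ∩ B| / |A| ≤ 3/5 — true.
(c) block II: |A| = 5, |A ∩ B| = 2; needs |A ∩ B| = 2 — true.
(d) block IV: |A| = 9, |A ∩ B| = 3; needs |A ∩ B| / |A| ≥ 1/4 — true.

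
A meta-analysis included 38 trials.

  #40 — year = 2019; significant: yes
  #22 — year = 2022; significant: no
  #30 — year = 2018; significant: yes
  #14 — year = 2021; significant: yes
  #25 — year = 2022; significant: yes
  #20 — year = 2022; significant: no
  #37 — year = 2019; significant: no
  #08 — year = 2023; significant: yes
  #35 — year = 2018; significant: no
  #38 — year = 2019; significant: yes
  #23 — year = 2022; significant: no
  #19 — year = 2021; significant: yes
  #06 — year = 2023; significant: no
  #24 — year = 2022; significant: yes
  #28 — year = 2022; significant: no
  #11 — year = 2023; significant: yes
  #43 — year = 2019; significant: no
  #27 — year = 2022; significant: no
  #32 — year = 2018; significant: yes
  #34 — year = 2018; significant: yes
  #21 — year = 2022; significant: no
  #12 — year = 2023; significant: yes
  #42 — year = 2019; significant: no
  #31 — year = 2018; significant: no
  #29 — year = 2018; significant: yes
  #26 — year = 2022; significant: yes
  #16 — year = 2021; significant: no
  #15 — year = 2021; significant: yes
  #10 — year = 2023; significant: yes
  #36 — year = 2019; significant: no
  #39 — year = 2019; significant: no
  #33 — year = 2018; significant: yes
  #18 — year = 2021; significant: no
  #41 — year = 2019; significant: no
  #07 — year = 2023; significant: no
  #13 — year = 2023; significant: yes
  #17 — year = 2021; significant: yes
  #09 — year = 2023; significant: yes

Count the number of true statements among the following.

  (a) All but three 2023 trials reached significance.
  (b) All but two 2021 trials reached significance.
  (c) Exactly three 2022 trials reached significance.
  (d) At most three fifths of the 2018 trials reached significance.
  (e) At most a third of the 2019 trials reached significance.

(a) 2023: |A| = 8, |A ∩ B| = 6; needs |A ∖ B| = 3 — false.
(b) 2021: |A| = 6, |A ∩ B| = 4; needs |A ∖ B| = 2 — true.
(c) 2022: |A| = 9, |A ∩ B| = 3; needs |A ∩ B| = 3 — true.
(d) 2018: |A| = 7, |A ∩ B| = 5; needs |A ∩ B| / |A| ≤ 3/5 — false.
(e) 2019: |A| = 8, |A ∩ B| = 2; needs |A ∩ B| / |A| ≤ 1/3 — true.

3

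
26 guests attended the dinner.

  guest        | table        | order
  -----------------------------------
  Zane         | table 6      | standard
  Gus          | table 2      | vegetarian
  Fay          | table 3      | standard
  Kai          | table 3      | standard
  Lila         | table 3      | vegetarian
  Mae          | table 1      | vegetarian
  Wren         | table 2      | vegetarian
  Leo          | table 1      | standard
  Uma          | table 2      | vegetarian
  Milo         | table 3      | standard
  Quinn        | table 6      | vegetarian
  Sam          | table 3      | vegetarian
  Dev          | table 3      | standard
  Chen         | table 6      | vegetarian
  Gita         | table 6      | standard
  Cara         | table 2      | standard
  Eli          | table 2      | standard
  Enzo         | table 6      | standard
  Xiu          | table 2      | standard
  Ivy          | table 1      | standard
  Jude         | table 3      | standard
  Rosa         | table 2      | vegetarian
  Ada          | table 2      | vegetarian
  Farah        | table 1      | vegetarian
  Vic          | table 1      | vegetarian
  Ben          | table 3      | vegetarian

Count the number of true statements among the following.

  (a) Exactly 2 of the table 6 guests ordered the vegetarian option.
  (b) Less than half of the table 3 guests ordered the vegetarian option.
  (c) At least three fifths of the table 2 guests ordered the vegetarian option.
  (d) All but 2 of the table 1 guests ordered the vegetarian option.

(a) table 6: |A| = 5, |A ∩ B| = 2; needs |A ∩ B| = 2 — true.
(b) table 3: |A| = 8, |A ∩ B| = 3; needs |A ∩ B| < |A ∖ B| — true.
(c) table 2: |A| = 8, |A ∩ B| = 5; needs |A ∩ B| / |A| ≥ 3/5 — true.
(d) table 1: |A| = 5, |A ∩ B| = 3; needs |A ∖ B| = 2 — true.

4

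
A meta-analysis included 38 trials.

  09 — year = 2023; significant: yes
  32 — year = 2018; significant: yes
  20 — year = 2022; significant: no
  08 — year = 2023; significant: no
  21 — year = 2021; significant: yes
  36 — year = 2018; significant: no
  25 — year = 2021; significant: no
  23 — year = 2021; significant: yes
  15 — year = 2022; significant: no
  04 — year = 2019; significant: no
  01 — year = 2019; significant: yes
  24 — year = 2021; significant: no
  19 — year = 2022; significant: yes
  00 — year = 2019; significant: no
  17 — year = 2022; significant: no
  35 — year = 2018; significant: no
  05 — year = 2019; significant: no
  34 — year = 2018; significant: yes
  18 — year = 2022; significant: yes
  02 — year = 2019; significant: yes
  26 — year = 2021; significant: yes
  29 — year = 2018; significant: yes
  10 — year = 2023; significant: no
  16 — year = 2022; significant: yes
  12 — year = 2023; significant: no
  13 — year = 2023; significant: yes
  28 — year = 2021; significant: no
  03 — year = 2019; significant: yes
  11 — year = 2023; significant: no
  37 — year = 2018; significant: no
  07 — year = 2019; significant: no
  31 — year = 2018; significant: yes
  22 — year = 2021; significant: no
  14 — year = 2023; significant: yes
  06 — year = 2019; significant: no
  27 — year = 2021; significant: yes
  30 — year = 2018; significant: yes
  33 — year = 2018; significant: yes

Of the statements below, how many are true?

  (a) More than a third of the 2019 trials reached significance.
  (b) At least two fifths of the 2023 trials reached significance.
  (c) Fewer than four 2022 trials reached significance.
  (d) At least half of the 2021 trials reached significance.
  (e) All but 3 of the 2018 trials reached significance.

(a) 2019: |A| = 8, |A ∩ B| = 3; needs |A ∩ B| / |A| > 1/3 — true.
(b) 2023: |A| = 7, |A ∩ B| = 3; needs |A ∩ B| / |A| ≥ 2/5 — true.
(c) 2022: |A| = 6, |A ∩ B| = 3; needs |A ∩ B| < 4 — true.
(d) 2021: |A| = 8, |A ∩ B| = 4; needs |A ∩ B| ≥ |A ∖ B| — true.
(e) 2018: |A| = 9, |A ∩ B| = 6; needs |A ∖ B| = 3 — true.

5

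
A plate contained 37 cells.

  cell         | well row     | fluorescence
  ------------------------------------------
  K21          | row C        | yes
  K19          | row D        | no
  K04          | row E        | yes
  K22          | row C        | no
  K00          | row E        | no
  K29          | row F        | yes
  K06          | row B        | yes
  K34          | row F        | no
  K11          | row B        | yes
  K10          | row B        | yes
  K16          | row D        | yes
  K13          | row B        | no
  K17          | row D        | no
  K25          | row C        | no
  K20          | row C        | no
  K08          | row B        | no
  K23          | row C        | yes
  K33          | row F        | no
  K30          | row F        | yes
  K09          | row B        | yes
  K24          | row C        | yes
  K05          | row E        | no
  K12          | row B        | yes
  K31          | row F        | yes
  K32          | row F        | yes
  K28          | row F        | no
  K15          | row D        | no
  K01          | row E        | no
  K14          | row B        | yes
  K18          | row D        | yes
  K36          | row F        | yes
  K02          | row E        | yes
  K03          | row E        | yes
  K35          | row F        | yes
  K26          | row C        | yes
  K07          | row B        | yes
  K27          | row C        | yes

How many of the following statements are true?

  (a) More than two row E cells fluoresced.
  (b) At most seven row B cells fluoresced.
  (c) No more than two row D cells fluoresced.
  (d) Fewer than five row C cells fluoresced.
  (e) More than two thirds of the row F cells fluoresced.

(a) row E: |A| = 6, |A ∩ B| = 3; needs |A ∩ B| > 2 — true.
(b) row B: |A| = 9, |A ∩ B| = 7; needs |A ∩ B| ≤ 7 — true.
(c) row D: |A| = 5, |A ∩ B| = 2; needs |A ∩ B| ≤ 2 — true.
(d) row C: |A| = 8, |A ∩ B| = 5; needs |A ∩ B| < 5 — false.
(e) row F: |A| = 9, |A ∩ B| = 6; needs |A ∩ B| / |A| > 2/3 — false.

3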